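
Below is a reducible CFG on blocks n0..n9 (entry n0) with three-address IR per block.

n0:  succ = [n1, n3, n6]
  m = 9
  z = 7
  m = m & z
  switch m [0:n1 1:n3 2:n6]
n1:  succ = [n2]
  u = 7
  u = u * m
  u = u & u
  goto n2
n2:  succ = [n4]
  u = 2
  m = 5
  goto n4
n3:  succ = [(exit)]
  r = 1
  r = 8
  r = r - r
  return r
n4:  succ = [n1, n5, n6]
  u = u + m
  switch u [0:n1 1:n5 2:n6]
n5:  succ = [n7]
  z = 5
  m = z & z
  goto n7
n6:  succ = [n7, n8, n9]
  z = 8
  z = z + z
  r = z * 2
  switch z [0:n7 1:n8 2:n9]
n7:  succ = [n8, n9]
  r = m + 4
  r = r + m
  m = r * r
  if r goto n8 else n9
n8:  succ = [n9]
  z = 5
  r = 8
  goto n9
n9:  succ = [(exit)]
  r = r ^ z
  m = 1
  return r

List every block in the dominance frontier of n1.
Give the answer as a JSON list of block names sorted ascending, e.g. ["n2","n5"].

idom tree: n1←n0 n2←n1 n3←n0 n4←n2 n5←n4 n6←n0 n7←n0 n8←n0 n9←n0
Dom at joins:
  n1: preds {n0,n4}: {n0} ∩ {n0,n1,n2,n4} = {n0}; idom=n0
  n6: preds {n0,n4}: {n0} ∩ {n0,n1,n2,n4} = {n0}; idom=n0
  n7: preds {n5,n6}: {n0,n1,n2,n4,n5} ∩ {n0,n6} = {n0}; idom=n0
  n8: preds {n6,n7}: {n0,n6} ∩ {n0,n7} = {n0}; idom=n0
  n9: preds {n6,n7,n8}: {n0,n6} ∩ {n0,n7} ∩ {n0,n8} = {n0}; idom=n0

Frontier:
  join n1 pred n0: · stop@n0
  join n1 pred n4: n4→n2→n1 stop@n0
  join n6 pred n0: · stop@n0
  join n6 pred n4: n4→n2→n1 stop@n0
  join n7 pred n5: n5→n4→n2→n1 stop@n0
  join n7 pred n6: n6 stop@n0
  join n8 pred n6: n6 stop@n0
  join n8 pred n7: n7 stop@n0
  join n9 pred n6: n6 stop@n0
  join n9 pred n7: n7 stop@n0
  join n9 pred n8: n8 stop@n0
  DF(n0)=∅
  DF(n1)={n1,n6,n7}
  DF(n2)={n1,n6,n7}
  DF(n3)=∅
  DF(n4)={n1,n6,n7}
  DF(n5)={n7}
  DF(n6)={n7,n8,n9}
  DF(n7)={n8,n9}
  DF(n8)={n9}
  DF(n9)=∅

DF(n1) = ["n1", "n6", "n7"]

Answer: ["n1", "n6", "n7"]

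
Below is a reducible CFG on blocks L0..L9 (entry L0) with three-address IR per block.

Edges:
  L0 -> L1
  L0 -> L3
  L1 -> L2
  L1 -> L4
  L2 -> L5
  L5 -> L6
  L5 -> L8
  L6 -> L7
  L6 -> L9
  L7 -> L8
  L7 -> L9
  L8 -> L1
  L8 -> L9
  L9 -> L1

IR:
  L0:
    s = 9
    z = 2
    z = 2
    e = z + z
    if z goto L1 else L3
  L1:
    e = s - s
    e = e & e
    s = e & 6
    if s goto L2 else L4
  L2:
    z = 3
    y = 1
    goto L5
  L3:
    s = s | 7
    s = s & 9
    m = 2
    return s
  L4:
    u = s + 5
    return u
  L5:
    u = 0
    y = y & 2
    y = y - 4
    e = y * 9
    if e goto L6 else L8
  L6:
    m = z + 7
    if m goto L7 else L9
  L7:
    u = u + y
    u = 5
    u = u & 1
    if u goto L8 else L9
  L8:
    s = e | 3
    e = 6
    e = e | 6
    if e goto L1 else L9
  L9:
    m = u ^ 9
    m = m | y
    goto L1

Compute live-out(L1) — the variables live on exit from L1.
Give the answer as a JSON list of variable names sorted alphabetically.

Per-block:
  L0: {e,s,z} / ∅
  L1: {e,s} / {s}
  L2: {y,z} / ∅
  L3: {m,s} / {s}
  L4: {u} / {s}
  L5: {e,u,y} / {y}
  L6: {m} / {z}
  L7: {u} / {u,y}
  L8: {e,s} / {e}
  L9: {m} / {u,y}

Live sets:
  live L0: ∅→{s}
  live L1: {s}→{s}
  live L2: {s}→{s,y,z}
  live L3: {s}→∅
  live L4: {s}→∅
  live L5: {s,y,z}→{e,s,u,y,z}
  live L6: {e,s,u,y,z}→{e,s,u,y}
  live L7: {e,s,u,y}→{e,s,u,y}
  live L8: {e,u,y}→{s,u,y}
  live L9: {s,u,y}→{s}

live-out(L1) = ["s"]

Answer: ["s"]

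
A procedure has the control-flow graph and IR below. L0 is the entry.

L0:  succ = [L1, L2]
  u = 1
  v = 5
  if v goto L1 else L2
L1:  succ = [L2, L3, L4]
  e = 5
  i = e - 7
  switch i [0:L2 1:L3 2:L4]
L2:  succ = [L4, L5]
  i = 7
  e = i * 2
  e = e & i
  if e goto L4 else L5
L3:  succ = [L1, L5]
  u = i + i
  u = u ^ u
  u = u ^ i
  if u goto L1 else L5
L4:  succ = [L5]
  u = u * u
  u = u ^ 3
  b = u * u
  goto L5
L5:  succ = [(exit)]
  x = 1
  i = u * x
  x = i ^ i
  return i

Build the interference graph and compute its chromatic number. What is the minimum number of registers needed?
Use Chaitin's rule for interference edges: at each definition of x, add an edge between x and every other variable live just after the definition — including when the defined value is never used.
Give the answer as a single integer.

def/use:
  L0: {u,v} / ∅
  L1: {e,i} / ∅
  L2: {e,i} / ∅
  L3: {u} / {i}
  L4: {b,u} / {u}
  L5: {i,x} / {u}

Backward fixpoint:
  L0 li=∅ lo={u}
  L1 li={u} lo={i,u}
  L2 li={u} lo={u}
  L3 li={i} lo={u}
  L4 li={u} lo={u}
  L5 li={u} lo=∅

Conflict graph:
  b: {u}
  e: {i,u}
  i: {e,u,x}
  u: {b,e,i,v,x}
  v: {u}
  x: {i,u}

Registers:
  {e,i,u} pairwise interfere (3-clique) ⇒ χ ≥ 3
  3-colouring: c0={u}  c1={b,i,v}  c2={e,x}
  χ = 3

Answer: 3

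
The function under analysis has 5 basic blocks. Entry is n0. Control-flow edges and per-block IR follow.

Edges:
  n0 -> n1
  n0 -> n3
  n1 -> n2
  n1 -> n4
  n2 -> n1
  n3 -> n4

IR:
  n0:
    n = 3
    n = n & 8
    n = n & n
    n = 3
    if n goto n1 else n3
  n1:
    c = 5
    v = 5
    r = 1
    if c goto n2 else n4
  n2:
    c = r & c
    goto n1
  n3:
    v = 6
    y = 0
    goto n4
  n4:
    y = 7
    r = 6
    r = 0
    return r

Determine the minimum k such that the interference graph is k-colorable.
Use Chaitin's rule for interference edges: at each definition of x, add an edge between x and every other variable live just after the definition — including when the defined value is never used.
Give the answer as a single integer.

Answer: 2

Derivation:
Block summaries:
  n0 def {n} use ∅
  n1 def {c,r,v} use ∅
  n2 def {c} use {c,r}
  n3 def {v,y} use ∅
  n4 def {r,y} use ∅

Live sets:
  live n0: ∅→∅
  live n1: ∅→{c,r}
  live n2: {c,r}→∅
  live n3: ∅→∅
  live n4: ∅→∅

Interfere edges:
  c — {r,v}
  n — ∅
  r — {c}
  v — {c}
  y — ∅

Registers:
  clique {c,r} ⇒ need ≥ 2
  2-colouring: R0={c,n,y}  R1={r,v}
  χ = 2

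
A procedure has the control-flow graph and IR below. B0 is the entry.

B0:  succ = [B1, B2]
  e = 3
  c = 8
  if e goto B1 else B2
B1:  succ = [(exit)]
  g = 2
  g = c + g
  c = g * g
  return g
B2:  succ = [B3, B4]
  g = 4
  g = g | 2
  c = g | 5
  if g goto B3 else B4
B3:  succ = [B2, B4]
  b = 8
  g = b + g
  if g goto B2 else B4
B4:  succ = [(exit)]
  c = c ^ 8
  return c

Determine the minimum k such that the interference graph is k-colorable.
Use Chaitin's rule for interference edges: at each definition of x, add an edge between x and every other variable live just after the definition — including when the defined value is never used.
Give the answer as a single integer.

Per-block:
  B0: def={c,e} ue=∅
  B1: def={c,g} ue={c}
  B2: def={c,g} ue=∅
  B3: def={b,g} ue={g}
  B4: def={c} ue={c}

Backward fixpoint:
  B0: in=∅ out={c}
  B1: in={c} out=∅
  B2: in=∅ out={c,g}
  B3: in={c,g} out={c}
  B4: in={c} out=∅

Interference:
  b: {c,g}
  c: {b,e,g}
  e: {c}
  g: {b,c}

Colouring:
  clique {b,c,g} ⇒ need ≥ 3
  assign b→r1 c→r0 e→r1 g→r2 — no edge inside a register ⇒ χ ≤ 3
  χ = 3

Answer: 3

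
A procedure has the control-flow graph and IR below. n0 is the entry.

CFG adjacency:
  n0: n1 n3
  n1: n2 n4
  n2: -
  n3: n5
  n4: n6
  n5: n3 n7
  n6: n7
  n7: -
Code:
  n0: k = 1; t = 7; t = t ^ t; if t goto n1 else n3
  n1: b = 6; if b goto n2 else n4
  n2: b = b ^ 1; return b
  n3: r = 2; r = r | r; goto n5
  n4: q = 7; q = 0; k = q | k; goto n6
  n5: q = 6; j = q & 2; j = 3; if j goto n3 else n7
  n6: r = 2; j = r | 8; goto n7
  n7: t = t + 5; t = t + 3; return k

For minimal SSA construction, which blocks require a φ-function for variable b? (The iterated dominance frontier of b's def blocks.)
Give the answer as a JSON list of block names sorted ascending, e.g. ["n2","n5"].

Answer: ["n7"]

Working:
idom tree: n1←n0 n2←n1 n3←n0 n4←n1 n5←n3 n6←n4 n7←n0
Dom∩ at merges:
  n3: preds {n0,n5}: {n0} ∩ {n0,n3,n5} = {n0}; idom=n0
  n7: preds {n5,n6}: {n0,n3,n5} ∩ {n0,n1,n4,n6} = {n0}; idom=n0

DF walk-up:
  join n3 pred n0: · stop@n0
  join n3 pred n5: n5→n3 stop@n0
  join n7 pred n5: n5→n3 stop@n0
  join n7 pred n6: n6→n4→n1 stop@n0
  n0: DF=∅
  n1: DF={n7}
  n2: DF=∅
  n3: DF={n3,n7}
  n4: DF={n7}
  n5: DF={n3,n7}
  n6: DF={n7}
  n7: DF=∅

φ for b: defs {n1,n2}
  DF⁺ = {n7}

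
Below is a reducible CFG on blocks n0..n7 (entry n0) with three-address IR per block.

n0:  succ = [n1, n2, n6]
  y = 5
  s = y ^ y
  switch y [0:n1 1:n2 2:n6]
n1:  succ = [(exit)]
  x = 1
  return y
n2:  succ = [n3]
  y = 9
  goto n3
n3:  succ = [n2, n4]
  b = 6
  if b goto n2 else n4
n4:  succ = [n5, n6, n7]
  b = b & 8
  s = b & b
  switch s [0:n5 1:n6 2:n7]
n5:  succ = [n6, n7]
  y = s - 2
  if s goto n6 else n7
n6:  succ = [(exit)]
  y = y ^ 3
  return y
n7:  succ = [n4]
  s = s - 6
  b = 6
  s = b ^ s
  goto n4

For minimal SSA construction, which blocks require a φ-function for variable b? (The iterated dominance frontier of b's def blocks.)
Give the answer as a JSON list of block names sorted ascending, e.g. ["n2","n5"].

idom tree: n1←n0 n2←n0 n3←n2 n4←n3 n5←n4 n6←n0 n7←n4
Join-block Dom:
  n2: preds {n0,n3}: {n0} ∩ {n0,n2,n3} = {n0}; idom=n0
  n4: preds {n3,n7}: {n0,n2,n3} ∩ {n0,n2,n3,n4,n7} = {n0,n2,n3}; idom=n3
  n6: preds {n0,n4,n5}: {n0} ∩ {n0,n2,n3,n4} ∩ {n0,n2,n3,n4,n5} = {n0}; idom=n0
  n7: preds {n4,n5}: {n0,n2,n3,n4} ∩ {n0,n2,n3,n4,n5} = {n0,n2,n3,n4}; idom=n4

Frontier:
  n2←n0: walk · to n0
  n2←n3: walk n3→n2 to n0
  n4←n3: walk · to n3
  n4←n7: walk n7→n4 to n3
  n6←n0: walk · to n0
  n6←n4: walk n4→n3→n2 to n0
  n6←n5: walk n5→n4→n3→n2 to n0
  n7←n4: walk · to n4
  n7←n5: walk n5 to n4
  DF(n0)=∅
  DF(n1)=∅
  DF(n2)={n2,n6}
  DF(n3)={n2,n6}
  DF(n4)={n4,n6}
  DF(n5)={n6,n7}
  DF(n6)=∅
  DF(n7)={n4}

φ for b: defs {n3,n4,n7}
  DF⁺ = {n2,n4,n6}

Answer: ["n2", "n4", "n6"]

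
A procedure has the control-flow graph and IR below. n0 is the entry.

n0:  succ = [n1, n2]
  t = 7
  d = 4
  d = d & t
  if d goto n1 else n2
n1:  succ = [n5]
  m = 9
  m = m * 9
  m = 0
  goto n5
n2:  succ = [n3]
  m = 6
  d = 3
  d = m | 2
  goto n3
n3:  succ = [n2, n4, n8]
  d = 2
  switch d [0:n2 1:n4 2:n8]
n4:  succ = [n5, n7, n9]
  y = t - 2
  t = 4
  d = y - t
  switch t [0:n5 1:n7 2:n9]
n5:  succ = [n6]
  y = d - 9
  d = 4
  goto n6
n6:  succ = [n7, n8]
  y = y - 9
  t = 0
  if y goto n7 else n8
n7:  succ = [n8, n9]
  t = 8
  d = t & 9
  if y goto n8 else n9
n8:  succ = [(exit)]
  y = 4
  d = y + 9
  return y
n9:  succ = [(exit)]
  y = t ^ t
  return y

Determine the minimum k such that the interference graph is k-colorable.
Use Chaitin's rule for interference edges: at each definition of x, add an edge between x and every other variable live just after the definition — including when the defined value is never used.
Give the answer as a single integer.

Block summaries:
  n0 def {d,t} use ∅
  n1 def {m} use ∅
  n2 def {d,m} use ∅
  n3 def {d} use ∅
  n4 def {d,t,y} use {t}
  n5 def {d,y} use {d}
  n6 def {t,y} use {y}
  n7 def {d,t} use {y}
  n8 def {d,y} use ∅
  n9 def {y} use {t}

Liveness:
  live n0: ∅→{d,t}
  live n1: {d}→{d}
  live n2: {t}→{t}
  live n3: {t}→{t}
  live n4: {t}→{d,t,y}
  live n5: {d}→{y}
  live n6: {y}→{y}
  live n7: {y}→{t}
  live n8: ∅→∅
  live n9: {t}→∅

Interference:
  d — {m,t,y}
  m — {d,t}
  t — {d,m,y}
  y — {d,t}

Chromatic number:
  clique {d,m,t} ⇒ need ≥ 3
  assign d→r0 m→r2 t→r1 y→r2 — no edge inside a register ⇒ χ ≤ 3
  χ = 3

Answer: 3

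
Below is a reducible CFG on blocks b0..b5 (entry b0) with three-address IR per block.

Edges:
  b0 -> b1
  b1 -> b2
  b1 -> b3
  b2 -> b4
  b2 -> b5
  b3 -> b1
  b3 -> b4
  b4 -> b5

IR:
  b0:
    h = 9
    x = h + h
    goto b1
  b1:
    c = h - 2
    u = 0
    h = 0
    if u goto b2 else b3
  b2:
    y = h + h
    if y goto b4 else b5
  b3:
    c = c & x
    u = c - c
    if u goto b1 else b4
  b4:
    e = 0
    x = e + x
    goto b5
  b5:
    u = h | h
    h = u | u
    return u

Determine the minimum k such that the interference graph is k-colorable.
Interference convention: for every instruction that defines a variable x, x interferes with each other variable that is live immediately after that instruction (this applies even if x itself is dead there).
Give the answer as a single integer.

Block summaries:
  b0 def {h,x} use ∅
  b1 def {c,h,u} use {h}
  b2 def {y} use {h}
  b3 def {c,u} use {c,x}
  b4 def {e,x} use {x}
  b5 def {h,u} use {h}

Live sets:
  b0 li=∅ lo={h,x}
  b1 li={h,x} lo={c,h,x}
  b2 li={h,x} lo={h,x}
  b3 li={c,h,x} lo={h,x}
  b4 li={h,x} lo={h}
  b5 li={h} lo=∅

Conflict graph:
  c↔{h,u,x}
  e↔{h,x}
  h↔{c,e,u,x,y}
  u↔{c,h,x}
  x↔{c,e,h,u,y}
  y↔{h,x}

Colouring:
  lower bound: {c,h,u,x} mutually conflict ⇒ χ ≥ 4
  assign c→r2 e→r2 h→r0 u→r3 x→r1 y→r2 — no edge inside a register ⇒ χ ≤ 4
  χ = 4

Answer: 4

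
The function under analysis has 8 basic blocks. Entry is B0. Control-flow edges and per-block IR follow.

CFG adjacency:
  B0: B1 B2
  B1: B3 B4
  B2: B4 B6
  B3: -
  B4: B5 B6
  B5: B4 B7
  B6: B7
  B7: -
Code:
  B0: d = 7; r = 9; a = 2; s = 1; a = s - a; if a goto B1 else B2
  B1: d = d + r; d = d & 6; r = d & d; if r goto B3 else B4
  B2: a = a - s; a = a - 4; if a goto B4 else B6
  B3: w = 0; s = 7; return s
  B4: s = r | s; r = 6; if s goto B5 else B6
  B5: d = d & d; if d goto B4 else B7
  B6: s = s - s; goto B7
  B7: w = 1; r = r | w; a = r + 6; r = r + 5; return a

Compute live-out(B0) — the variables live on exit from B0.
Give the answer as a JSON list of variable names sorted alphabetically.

def/use:
  B0: def={a,d,r,s} ue=∅
  B1: def={d,r} ue={d,r}
  B2: def={a} ue={a,s}
  B3: def={s,w} ue=∅
  B4: def={r,s} ue={r,s}
  B5: def={d} ue={d}
  B6: def={s} ue={s}
  B7: def={a,r,w} ue={r}

Backward fixpoint:
  B0 li=∅ lo={a,d,r,s}
  B1 li={d,r,s} lo={d,r,s}
  B2 li={a,d,r,s} lo={d,r,s}
  B3 li=∅ lo=∅
  B4 li={d,r,s} lo={d,r,s}
  B5 li={d,r,s} lo={d,r,s}
  B6 li={r,s} lo={r}
  B7 li={r} lo=∅

live-out(B0) = ["a", "d", "r", "s"]

Answer: ["a", "d", "r", "s"]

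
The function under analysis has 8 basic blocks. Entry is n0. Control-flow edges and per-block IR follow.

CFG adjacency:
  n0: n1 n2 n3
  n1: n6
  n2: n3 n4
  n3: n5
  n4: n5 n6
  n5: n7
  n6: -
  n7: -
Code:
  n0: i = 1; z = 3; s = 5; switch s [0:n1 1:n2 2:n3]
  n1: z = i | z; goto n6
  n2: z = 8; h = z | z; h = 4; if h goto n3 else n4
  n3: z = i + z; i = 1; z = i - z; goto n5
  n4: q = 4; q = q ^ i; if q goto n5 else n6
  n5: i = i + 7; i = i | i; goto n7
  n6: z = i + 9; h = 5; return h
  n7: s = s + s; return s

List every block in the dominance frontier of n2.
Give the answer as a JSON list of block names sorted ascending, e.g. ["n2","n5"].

idom tree: n1←n0 n2←n0 n3←n0 n4←n2 n5←n0 n6←n0 n7←n5
Dom at joins:
  n3: preds {n0,n2}: {n0} ∩ {n0,n2} = {n0}; idom=n0
  n5: preds {n3,n4}: {n0,n3} ∩ {n0,n2,n4} = {n0}; idom=n0
  n6: preds {n1,n4}: {n0,n1} ∩ {n0,n2,n4} = {n0}; idom=n0

DF walk-up:
  n3←n0: walk · to n0
  n3←n2: walk n2 to n0
  n5←n3: walk n3 to n0
  n5←n4: walk n4→n2 to n0
  n6←n1: walk n1 to n0
  n6←n4: walk n4→n2 to n0
  DF(n0)=∅
  DF(n1)={n6}
  DF(n2)={n3,n5,n6}
  DF(n3)={n5}
  DF(n4)={n5,n6}
  DF(n5)=∅
  DF(n6)=∅
  DF(n7)=∅

DF(n2) = ["n3", "n5", "n6"]

Answer: ["n3", "n5", "n6"]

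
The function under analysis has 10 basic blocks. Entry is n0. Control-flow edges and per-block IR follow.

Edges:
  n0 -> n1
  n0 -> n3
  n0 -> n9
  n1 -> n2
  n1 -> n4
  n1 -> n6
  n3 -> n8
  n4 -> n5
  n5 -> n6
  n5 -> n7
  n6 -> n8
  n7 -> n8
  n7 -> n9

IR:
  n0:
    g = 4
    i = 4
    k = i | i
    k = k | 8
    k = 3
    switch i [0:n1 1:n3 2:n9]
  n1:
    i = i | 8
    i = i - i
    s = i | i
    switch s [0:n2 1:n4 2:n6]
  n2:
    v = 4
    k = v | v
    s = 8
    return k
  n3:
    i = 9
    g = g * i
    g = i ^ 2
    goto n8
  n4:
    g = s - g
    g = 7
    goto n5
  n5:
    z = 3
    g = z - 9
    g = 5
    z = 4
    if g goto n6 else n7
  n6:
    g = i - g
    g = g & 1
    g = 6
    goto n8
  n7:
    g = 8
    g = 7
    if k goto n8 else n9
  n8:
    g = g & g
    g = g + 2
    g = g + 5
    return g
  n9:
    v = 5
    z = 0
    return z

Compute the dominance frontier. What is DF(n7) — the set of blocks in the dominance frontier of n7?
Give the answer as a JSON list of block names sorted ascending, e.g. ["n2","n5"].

Answer: ["n8", "n9"]

Derivation:
idom tree: n1←n0 n2←n1 n3←n0 n4←n1 n5←n4 n6←n1 n7←n5 n8←n0 n9←n0
Dom at joins:
  n6: preds {n1,n5}: {n0,n1} ∩ {n0,n1,n4,n5} = {n0,n1}; idom=n1
  n8: preds {n3,n6,n7}: {n0,n3} ∩ {n0,n1,n6} ∩ {n0,n1,n4,n5,n7} = {n0}; idom=n0
  n9: preds {n0,n7}: {n0} ∩ {n0,n1,n4,n5,n7} = {n0}; idom=n0

DF walk-up:
  n6←n1: walk · to n1
  n6←n5: walk n5→n4 to n1
  n8←n3: walk n3 to n0
  n8←n6: walk n6→n1 to n0
  n8←n7: walk n7→n5→n4→n1 to n0
  n9←n0: walk · to n0
  n9←n7: walk n7→n5→n4→n1 to n0
  DF(n0)=∅
  DF(n1)={n8,n9}
  DF(n2)=∅
  DF(n3)={n8}
  DF(n4)={n6,n8,n9}
  DF(n5)={n6,n8,n9}
  DF(n6)={n8}
  DF(n7)={n8,n9}
  DF(n8)=∅
  DF(n9)=∅

DF(n7) = ["n8", "n9"]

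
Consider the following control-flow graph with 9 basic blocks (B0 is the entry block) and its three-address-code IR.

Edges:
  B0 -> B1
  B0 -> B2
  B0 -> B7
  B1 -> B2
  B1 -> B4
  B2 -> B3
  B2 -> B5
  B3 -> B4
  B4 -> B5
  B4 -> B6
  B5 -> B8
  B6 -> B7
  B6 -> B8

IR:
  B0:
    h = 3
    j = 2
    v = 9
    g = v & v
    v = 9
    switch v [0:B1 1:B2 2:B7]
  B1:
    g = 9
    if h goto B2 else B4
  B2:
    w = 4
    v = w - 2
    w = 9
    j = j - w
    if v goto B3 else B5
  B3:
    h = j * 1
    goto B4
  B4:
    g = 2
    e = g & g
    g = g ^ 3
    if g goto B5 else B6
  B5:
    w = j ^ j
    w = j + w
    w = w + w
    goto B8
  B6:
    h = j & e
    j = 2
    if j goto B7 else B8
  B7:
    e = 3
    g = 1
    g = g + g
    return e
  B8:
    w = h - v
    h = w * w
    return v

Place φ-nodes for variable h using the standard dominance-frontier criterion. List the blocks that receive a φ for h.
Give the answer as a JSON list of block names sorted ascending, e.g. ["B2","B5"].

idom tree: B1←B0 B2←B0 B3←B2 B4←B0 B5←B0 B6←B4 B7←B0 B8←B0
Dom at joins:
  B2: preds {B0,B1}: {B0} ∩ {B0,B1} = {B0}; idom=B0
  B4: preds {B1,B3}: {B0,B1} ∩ {B0,B2,B3} = {B0}; idom=B0
  B5: preds {B2,B4}: {B0,B2} ∩ {B0,B4} = {B0}; idom=B0
  B7: preds {B0,B6}: {B0} ∩ {B0,B4,B6} = {B0}; idom=B0
  B8: preds {B5,B6}: {B0,B5} ∩ {B0,B4,B6} = {B0}; idom=B0

DF derivation:
  B2←B0: walk · to B0
  B2←B1: walk B1 to B0
  B4←B1: walk B1 to B0
  B4←B3: walk B3→B2 to B0
  B5←B2: walk B2 to B0
  B5←B4: walk B4 to B0
  B7←B0: walk · to B0
  B7←B6: walk B6→B4 to B0
  B8←B5: walk B5 to B0
  B8←B6: walk B6→B4 to B0
  B0 → ∅
  B1 → {B2,B4}
  B2 → {B4,B5}
  B3 → {B4}
  B4 → {B5,B7,B8}
  B5 → {B8}
  B6 → {B7,B8}
  B7 → ∅
  B8 → ∅

φ for h: defs {B0,B3,B6,B8}
  DF⁺ = {B4,B5,B7,B8}

Answer: ["B4", "B5", "B7", "B8"]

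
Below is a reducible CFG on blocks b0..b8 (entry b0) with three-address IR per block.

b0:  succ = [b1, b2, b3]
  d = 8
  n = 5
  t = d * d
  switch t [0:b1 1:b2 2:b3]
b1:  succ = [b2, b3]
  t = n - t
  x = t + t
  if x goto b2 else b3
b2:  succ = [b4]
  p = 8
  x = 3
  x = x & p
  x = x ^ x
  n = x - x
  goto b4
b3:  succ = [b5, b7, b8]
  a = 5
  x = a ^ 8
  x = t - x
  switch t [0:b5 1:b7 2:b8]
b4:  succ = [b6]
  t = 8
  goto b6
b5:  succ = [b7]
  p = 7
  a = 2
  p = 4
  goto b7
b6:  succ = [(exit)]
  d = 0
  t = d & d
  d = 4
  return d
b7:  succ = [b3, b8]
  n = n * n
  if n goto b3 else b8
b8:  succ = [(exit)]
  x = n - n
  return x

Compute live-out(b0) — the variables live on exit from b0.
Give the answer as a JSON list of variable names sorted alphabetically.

def/use:
  b0: def={d,n,t} ue=∅
  b1: def={t,x} ue={n,t}
  b2: def={n,p,x} ue=∅
  b3: def={a,x} ue={t}
  b4: def={t} ue=∅
  b5: def={a,p} ue=∅
  b6: def={d,t} ue=∅
  b7: def={n} ue={n}
  b8: def={x} ue={n}

Liveness:
  live b0: ∅→{n,t}
  live b1: {n,t}→{n,t}
  live b2: ∅→∅
  live b3: {n,t}→{n,t}
  live b4: ∅→∅
  live b5: {n,t}→{n,t}
  live b6: ∅→∅
  live b7: {n,t}→{n,t}
  live b8: {n}→∅

live-out(b0) = ["n", "t"]

Answer: ["n", "t"]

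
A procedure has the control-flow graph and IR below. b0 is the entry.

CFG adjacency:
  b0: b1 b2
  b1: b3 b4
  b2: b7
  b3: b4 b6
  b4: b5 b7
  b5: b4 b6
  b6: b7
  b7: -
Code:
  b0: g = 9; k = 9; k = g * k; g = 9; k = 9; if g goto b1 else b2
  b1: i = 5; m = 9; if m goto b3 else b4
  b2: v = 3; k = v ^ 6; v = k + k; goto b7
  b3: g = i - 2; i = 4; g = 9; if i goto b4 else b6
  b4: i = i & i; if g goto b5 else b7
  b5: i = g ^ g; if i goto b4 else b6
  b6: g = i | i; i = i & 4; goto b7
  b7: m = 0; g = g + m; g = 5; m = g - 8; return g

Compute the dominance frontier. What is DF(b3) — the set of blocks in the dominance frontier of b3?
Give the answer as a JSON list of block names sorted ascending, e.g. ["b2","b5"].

idom tree: b1←b0 b2←b0 b3←b1 b4←b1 b5←b4 b6←b1 b7←b0
Dom at joins:
  b4: preds {b1,b3,b5}: {b0,b1} ∩ {b0,b1,b3} ∩ {b0,b1,b4,b5} = {b0,b1}; idom=b1
  b6: preds {b3,b5}: {b0,b1,b3} ∩ {b0,b1,b4,b5} = {b0,b1}; idom=b1
  b7: preds {b2,b4,b6}: {b0,b2} ∩ {b0,b1,b4} ∩ {b0,b1,b6} = {b0}; idom=b0

DF walk-up:
  join b4 pred b1: · stop@b1
  join b4 pred b3: b3 stop@b1
  join b4 pred b5: b5→b4 stop@b1
  join b6 pred b3: b3 stop@b1
  join b6 pred b5: b5→b4 stop@b1
  join b7 pred b2: b2 stop@b0
  join b7 pred b4: b4→b1 stop@b0
  join b7 pred b6: b6→b1 stop@b0
  DF(b0)=∅
  DF(b1)={b7}
  DF(b2)={b7}
  DF(b3)={b4,b6}
  DF(b4)={b4,b6,b7}
  DF(b5)={b4,b6}
  DF(b6)={b7}
  DF(b7)=∅

DF(b3) = ["b4", "b6"]

Answer: ["b4", "b6"]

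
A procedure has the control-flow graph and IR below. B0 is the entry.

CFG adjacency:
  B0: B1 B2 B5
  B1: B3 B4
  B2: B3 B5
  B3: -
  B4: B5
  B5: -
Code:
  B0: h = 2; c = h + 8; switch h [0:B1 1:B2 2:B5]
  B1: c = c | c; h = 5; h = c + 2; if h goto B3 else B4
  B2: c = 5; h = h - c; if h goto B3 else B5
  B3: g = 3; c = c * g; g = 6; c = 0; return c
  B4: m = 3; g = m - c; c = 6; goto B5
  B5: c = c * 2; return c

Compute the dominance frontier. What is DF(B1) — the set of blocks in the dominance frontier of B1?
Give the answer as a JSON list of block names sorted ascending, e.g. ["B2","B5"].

Answer: ["B3", "B5"]

Working:
idom tree: B1←B0 B2←B0 B3←B0 B4←B1 B5←B0
Join-block Dom:
  B3: preds {B1,B2}: {B0,B1} ∩ {B0,B2} = {B0}; idom=B0
  B5: preds {B0,B2,B4}: {B0} ∩ {B0,B2} ∩ {B0,B1,B4} = {B0}; idom=B0

DF derivation:
  join B3 pred B1: B1 stop@B0
  join B3 pred B2: B2 stop@B0
  join B5 pred B0: · stop@B0
  join B5 pred B2: B2 stop@B0
  join B5 pred B4: B4→B1 stop@B0
  DF(B0)=∅
  DF(B1)={B3,B5}
  DF(B2)={B3,B5}
  DF(B3)=∅
  DF(B4)={B5}
  DF(B5)=∅

DF(B1) = ["B3", "B5"]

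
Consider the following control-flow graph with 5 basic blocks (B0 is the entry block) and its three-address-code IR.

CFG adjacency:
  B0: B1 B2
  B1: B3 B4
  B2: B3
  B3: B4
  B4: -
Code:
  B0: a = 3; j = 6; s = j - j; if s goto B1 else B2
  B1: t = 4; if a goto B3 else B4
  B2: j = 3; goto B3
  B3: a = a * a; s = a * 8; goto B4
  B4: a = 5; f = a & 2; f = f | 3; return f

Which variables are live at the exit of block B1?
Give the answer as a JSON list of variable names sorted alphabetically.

Answer: ["a"]

Analysis:
Block summaries:
  B0: {a,j,s} / ∅
  B1: {t} / {a}
  B2: {j} / ∅
  B3: {a,s} / {a}
  B4: {a,f} / ∅

Backward fixpoint:
  B0: in=∅ out={a}
  B1: in={a} out={a}
  B2: in={a} out={a}
  B3: in={a} out=∅
  B4: in=∅ out=∅

live-out(B1) = ["a"]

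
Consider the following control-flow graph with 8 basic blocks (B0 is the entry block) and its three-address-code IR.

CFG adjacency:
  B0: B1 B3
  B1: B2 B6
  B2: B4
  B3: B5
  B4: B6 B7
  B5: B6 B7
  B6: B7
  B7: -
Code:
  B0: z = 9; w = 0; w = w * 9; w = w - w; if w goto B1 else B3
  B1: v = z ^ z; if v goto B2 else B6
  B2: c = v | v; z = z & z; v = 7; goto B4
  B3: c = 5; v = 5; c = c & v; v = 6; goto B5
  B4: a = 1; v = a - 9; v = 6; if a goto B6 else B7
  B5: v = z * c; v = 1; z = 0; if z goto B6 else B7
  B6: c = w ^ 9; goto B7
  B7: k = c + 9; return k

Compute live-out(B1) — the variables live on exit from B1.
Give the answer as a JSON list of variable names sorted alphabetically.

Answer: ["v", "w", "z"]

Working:
Block summaries:
  B0: {w,z} / ∅
  B1: {v} / {z}
  B2: {c,v,z} / {v,z}
  B3: {c,v} / ∅
  B4: {a,v} / ∅
  B5: {v,z} / {c,z}
  B6: {c} / {w}
  B7: {k} / {c}

Backward fixpoint:
  live B0: ∅→{w,z}
  live B1: {w,z}→{v,w,z}
  live B2: {v,w,z}→{c,w}
  live B3: {w,z}→{c,w,z}
  live B4: {c,w}→{c,w}
  live B5: {c,w,z}→{c,w}
  live B6: {w}→{c}
  live B7: {c}→∅

live-out(B1) = ["v", "w", "z"]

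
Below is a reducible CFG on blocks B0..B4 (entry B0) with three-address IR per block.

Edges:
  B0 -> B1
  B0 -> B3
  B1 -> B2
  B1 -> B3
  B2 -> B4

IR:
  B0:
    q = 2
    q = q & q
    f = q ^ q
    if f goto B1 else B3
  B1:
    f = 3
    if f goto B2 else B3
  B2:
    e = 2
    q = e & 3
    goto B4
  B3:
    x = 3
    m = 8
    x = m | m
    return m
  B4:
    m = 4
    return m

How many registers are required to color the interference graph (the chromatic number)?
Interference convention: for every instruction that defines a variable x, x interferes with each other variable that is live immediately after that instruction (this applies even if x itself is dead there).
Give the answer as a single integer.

Per-block:
  B0 def {f,q} use ∅
  B1 def {f} use ∅
  B2 def {e,q} use ∅
  B3 def {m,x} use ∅
  B4 def {m} use ∅

Backward fixpoint:
  B0 li=∅ lo=∅
  B1 li=∅ lo=∅
  B2 li=∅ lo=∅
  B3 li=∅ lo=∅
  B4 li=∅ lo=∅

Interference:
  e: ∅
  f: ∅
  m: {x}
  q: ∅
  x: {m}

Colouring:
  {m,x} pairwise interfere (2-clique) ⇒ χ ≥ 2
  assign e→c0 f→c0 m→c0 q→c0 x→c1 — no edge inside a register ⇒ χ ≤ 2
  χ = 2

Answer: 2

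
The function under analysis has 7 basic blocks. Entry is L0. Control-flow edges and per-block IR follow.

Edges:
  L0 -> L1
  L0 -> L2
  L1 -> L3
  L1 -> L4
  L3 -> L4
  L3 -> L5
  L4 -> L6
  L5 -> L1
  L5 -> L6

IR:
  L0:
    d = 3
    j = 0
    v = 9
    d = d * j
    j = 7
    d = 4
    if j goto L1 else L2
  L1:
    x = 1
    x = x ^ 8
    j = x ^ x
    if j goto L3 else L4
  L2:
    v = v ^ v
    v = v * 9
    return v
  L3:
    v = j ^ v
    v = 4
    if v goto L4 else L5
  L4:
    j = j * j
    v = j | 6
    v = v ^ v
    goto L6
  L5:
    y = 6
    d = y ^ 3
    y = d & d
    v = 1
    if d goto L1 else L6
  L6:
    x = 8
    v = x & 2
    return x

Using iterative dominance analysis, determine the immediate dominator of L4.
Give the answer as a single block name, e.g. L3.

idom tree: L1←L0 L2←L0 L3←L1 L4←L1 L5←L3 L6←L1
Dom at joins:
  L1: preds {L0,L5}: {L0} ∩ {L0,L1,L3,L5} = {L0}; idom=L0
  L4: preds {L1,L3}: {L0,L1} ∩ {L0,L1,L3} = {L0,L1}; idom=L1
  L6: preds {L4,L5}: {L0,L1,L4} ∩ {L0,L1,L3,L5} = {L0,L1}; idom=L1

idom(L4) = L1

Answer: L1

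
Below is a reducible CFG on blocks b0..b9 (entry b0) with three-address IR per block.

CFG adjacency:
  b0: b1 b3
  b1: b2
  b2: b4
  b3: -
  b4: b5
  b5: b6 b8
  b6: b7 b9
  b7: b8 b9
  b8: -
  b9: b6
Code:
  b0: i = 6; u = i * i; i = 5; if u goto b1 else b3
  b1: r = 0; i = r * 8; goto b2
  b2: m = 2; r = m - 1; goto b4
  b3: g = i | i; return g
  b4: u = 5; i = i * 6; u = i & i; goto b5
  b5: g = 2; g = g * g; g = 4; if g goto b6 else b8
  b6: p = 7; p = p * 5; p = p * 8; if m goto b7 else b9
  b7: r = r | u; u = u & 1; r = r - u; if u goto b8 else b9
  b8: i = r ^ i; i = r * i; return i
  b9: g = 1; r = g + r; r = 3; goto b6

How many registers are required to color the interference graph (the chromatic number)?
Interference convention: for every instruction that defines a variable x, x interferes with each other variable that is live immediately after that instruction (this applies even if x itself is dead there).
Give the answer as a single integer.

Answer: 5

Working:
Per-block:
  b0 def {i,u} use ∅
  b1 def {i,r} use ∅
  b2 def {m,r} use ∅
  b3 def {g} use {i}
  b4 def {i,u} use {i}
  b5 def {g} use ∅
  b6 def {p} use {m}
  b7 def {r,u} use {r,u}
  b8 def {i} use {i,r}
  b9 def {g,r} use {r}

Liveness:
  b0 li=∅ lo={i}
  b1 li=∅ lo={i}
  b2 li={i} lo={i,m,r}
  b3 li={i} lo=∅
  b4 li={i,m,r} lo={i,m,r,u}
  b5 li={i,m,r,u} lo={i,m,r,u}
  b6 li={i,m,r,u} lo={i,m,r,u}
  b7 li={i,m,r,u} lo={i,m,r,u}
  b8 li={i,r} lo=∅
  b9 li={i,m,r,u} lo={i,m,r,u}

Interference:
  g: {i,m,r,u}
  i: {g,m,p,r,u}
  m: {g,i,p,r,u}
  p: {i,m,r,u}
  r: {g,i,m,p,u}
  u: {g,i,m,p,r}

Colouring:
  lower bound: {g,i,m,r,u} mutually conflict ⇒ χ ≥ 5
  assign g→c4 i→c0 m→c1 p→c4 r→c2 u→c3 — no edge inside a register ⇒ χ ≤ 5
  χ = 5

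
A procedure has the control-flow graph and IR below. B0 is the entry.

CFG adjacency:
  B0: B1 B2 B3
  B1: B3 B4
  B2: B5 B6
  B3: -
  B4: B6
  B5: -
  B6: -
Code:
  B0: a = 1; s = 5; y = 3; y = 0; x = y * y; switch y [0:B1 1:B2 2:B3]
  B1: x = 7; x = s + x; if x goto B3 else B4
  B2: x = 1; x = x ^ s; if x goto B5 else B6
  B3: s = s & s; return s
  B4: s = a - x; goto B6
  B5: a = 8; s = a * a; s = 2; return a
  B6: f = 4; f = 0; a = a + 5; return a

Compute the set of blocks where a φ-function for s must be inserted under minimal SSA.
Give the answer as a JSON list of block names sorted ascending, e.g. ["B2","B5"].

Answer: ["B6"]

Derivation:
idom tree: B1←B0 B2←B0 B3←B0 B4←B1 B5←B2 B6←B0
Join-block Dom:
  B3: preds {B0,B1}: {B0} ∩ {B0,B1} = {B0}; idom=B0
  B6: preds {B2,B4}: {B0,B2} ∩ {B0,B1,B4} = {B0}; idom=B0

Frontier:
  join B3 pred B0: · stop@B0
  join B3 pred B1: B1 stop@B0
  join B6 pred B2: B2 stop@B0
  join B6 pred B4: B4→B1 stop@B0
  B0: DF=∅
  B1: DF={B3,B6}
  B2: DF={B6}
  B3: DF=∅
  B4: DF={B6}
  B5: DF=∅
  B6: DF=∅

φ for s: defs {B0,B3,B4,B5}
  DF⁺ = {B6}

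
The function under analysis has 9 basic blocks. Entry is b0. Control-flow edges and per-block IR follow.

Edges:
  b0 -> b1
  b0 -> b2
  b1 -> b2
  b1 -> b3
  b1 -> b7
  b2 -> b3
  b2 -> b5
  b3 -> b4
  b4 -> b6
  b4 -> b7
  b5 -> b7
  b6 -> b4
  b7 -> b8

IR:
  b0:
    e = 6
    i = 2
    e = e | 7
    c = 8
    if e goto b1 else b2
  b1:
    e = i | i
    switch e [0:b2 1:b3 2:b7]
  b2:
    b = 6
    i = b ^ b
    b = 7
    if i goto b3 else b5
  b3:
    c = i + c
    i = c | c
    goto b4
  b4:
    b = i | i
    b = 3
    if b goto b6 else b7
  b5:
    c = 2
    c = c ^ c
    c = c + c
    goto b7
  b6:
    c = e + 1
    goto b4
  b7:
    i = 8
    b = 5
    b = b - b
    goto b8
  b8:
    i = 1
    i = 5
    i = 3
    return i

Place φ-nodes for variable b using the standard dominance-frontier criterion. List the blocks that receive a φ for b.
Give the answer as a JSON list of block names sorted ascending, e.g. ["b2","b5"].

Answer: ["b3", "b4", "b7"]

Derivation:
idom tree: b1←b0 b2←b0 b3←b0 b4←b3 b5←b2 b6←b4 b7←b0 b8←b7
Dom at joins:
  b2: preds {b0,b1}: {b0} ∩ {b0,b1} = {b0}; idom=b0
  b3: preds {b1,b2}: {b0,b1} ∩ {b0,b2} = {b0}; idom=b0
  b4: preds {b3,b6}: {b0,b3} ∩ {b0,b3,b4,b6} = {b0,b3}; idom=b3
  b7: preds {b1,b4,b5}: {b0,b1} ∩ {b0,b3,b4} ∩ {b0,b2,b5} = {b0}; idom=b0

DF derivation:
  join b2 pred b0: · stop@b0
  join b2 pred b1: b1 stop@b0
  join b3 pred b1: b1 stop@b0
  join b3 pred b2: b2 stop@b0
  join b4 pred b3: · stop@b3
  join b4 pred b6: b6→b4 stop@b3
  join b7 pred b1: b1 stop@b0
  join b7 pred b4: b4→b3 stop@b0
  join b7 pred b5: b5→b2 stop@b0
  b0: DF=∅
  b1: DF={b2,b3,b7}
  b2: DF={b3,b7}
  b3: DF={b7}
  b4: DF={b4,b7}
  b5: DF={b7}
  b6: DF={b4}
  b7: DF=∅
  b8: DF=∅

φ for b: defs {b2,b4,b7}
  DF⁺ = {b3,b4,b7}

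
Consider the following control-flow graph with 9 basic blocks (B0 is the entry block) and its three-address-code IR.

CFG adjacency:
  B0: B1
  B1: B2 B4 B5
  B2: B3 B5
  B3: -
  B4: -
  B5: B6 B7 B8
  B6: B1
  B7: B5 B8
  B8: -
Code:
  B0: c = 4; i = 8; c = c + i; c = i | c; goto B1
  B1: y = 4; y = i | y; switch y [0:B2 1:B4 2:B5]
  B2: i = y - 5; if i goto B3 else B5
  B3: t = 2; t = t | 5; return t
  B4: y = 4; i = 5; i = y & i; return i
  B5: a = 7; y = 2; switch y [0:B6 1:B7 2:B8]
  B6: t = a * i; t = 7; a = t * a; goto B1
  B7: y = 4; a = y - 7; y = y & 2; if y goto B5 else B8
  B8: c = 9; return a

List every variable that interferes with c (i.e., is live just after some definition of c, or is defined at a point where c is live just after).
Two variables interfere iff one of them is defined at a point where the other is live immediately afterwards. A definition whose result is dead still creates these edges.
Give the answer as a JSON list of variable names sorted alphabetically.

Answer: ["a", "i"]

Analysis:
Per-block:
  B0 def {c,i} use ∅
  B1 def {y} use {i}
  B2 def {i} use {y}
  B3 def {t} use ∅
  B4 def {i,y} use ∅
  B5 def {a,y} use ∅
  B6 def {a,t} use {a,i}
  B7 def {a,y} use ∅
  B8 def {c} use {a}

Liveness:
  B0 li=∅ lo={i}
  B1 li={i} lo={i,y}
  B2 li={y} lo={i}
  B3 li=∅ lo=∅
  B4 li=∅ lo=∅
  B5 li={i} lo={a,i}
  B6 li={a,i} lo={i}
  B7 li={i} lo={a,i}
  B8 li={a} lo=∅

Interfere edges:
  a — {c,i,t,y}
  c — {a,i}
  i — {a,c,t,y}
  t — {a,i}
  y — {a,i}

N(c) = ["a", "i"]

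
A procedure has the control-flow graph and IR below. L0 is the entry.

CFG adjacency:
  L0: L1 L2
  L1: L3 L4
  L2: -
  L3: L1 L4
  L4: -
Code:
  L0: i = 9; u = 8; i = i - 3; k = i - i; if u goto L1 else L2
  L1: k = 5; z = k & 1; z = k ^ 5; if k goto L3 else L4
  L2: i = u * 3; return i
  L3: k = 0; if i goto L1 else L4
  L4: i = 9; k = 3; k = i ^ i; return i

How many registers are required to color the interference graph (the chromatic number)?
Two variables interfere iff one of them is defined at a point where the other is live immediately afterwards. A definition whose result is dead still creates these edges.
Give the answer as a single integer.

Block summaries:
  L0: {i,k,u} / ∅
  L1: {k,z} / ∅
  L2: {i} / {u}
  L3: {k} / {i}
  L4: {i,k} / ∅

Liveness:
  L0: in=∅ out={i,u}
  L1: in={i} out={i}
  L2: in={u} out=∅
  L3: in={i} out={i}
  L4: in=∅ out=∅

Interfere edges:
  i — {k,u,z}
  k — {i,u,z}
  u — {i,k}
  z — {i,k}

Colouring:
  {i,k,u} pairwise interfere (3-clique) ⇒ χ ≥ 3
  assign i→R0 k→R1 u→R2 z→R2 — no edge inside a register ⇒ χ ≤ 3
  χ = 3

Answer: 3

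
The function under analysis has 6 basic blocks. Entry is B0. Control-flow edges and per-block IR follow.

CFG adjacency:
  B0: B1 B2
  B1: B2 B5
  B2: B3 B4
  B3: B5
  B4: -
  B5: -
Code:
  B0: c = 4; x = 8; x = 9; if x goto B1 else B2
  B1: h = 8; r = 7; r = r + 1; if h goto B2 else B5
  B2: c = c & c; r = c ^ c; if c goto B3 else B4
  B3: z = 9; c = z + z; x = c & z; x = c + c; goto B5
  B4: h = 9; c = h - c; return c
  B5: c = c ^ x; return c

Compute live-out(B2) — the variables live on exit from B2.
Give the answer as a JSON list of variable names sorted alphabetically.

Answer: ["c"]

Analysis:
def/use:
  B0 def {c,x} use ∅
  B1 def {h,r} use ∅
  B2 def {c,r} use {c}
  B3 def {c,x,z} use ∅
  B4 def {c,h} use {c}
  B5 def {c} use {c,x}

Backward fixpoint:
  live B0: ∅→{c,x}
  live B1: {c,x}→{c,x}
  live B2: {c}→{c}
  live B3: ∅→{c,x}
  live B4: {c}→∅
  live B5: {c,x}→∅

live-out(B2) = ["c"]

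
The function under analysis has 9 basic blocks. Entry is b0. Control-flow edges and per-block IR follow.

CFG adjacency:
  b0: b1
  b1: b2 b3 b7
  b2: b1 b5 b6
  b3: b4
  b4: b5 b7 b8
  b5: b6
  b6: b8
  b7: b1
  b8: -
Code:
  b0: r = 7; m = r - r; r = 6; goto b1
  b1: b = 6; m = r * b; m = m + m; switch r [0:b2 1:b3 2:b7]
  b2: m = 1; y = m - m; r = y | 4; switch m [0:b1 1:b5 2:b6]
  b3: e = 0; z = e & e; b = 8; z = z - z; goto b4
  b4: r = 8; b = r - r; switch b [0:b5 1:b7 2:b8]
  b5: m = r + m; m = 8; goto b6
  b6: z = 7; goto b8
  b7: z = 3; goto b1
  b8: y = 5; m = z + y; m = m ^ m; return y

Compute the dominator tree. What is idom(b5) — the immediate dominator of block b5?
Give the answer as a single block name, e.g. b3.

Answer: b1

Derivation:
idom tree: b1←b0 b2←b1 b3←b1 b4←b3 b5←b1 b6←b1 b7←b1 b8←b1
Dom∩ at merges:
  b1: preds {b0,b2,b7}: {b0} ∩ {b0,b1,b2} ∩ {b0,b1,b7} = {b0}; idom=b0
  b5: preds {b2,b4}: {b0,b1,b2} ∩ {b0,b1,b3,b4} = {b0,b1}; idom=b1
  b6: preds {b2,b5}: {b0,b1,b2} ∩ {b0,b1,b5} = {b0,b1}; idom=b1
  b7: preds {b1,b4}: {b0,b1} ∩ {b0,b1,b3,b4} = {b0,b1}; idom=b1
  b8: preds {b4,b6}: {b0,b1,b3,b4} ∩ {b0,b1,b6} = {b0,b1}; idom=b1

idom(b5) = b1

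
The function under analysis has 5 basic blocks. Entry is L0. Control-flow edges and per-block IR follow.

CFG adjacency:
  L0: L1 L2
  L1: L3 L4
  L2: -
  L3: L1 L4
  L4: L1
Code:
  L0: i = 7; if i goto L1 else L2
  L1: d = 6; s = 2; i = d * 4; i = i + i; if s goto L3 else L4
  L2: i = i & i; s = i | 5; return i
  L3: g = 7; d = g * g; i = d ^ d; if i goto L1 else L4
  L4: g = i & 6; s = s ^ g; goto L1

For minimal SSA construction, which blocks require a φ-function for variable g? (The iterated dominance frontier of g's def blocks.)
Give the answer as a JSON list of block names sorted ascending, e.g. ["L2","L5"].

Answer: ["L1", "L4"]

Derivation:
idom tree: L1←L0 L2←L0 L3←L1 L4←L1
Dom∩ at merges:
  L1: preds {L0,L3,L4}: {L0} ∩ {L0,L1,L3} ∩ {L0,L1,L4} = {L0}; idom=L0
  L4: preds {L1,L3}: {L0,L1} ∩ {L0,L1,L3} = {L0,L1}; idom=L1

DF derivation:
  L1←L0: walk · to L0
  L1←L3: walk L3→L1 to L0
  L1←L4: walk L4→L1 to L0
  L4←L1: walk · to L1
  L4←L3: walk L3 to L1
  DF(L0)=∅
  DF(L1)={L1}
  DF(L2)=∅
  DF(L3)={L1,L4}
  DF(L4)={L1}

φ for g: defs {L3,L4}
  DF⁺ = {L1,L4}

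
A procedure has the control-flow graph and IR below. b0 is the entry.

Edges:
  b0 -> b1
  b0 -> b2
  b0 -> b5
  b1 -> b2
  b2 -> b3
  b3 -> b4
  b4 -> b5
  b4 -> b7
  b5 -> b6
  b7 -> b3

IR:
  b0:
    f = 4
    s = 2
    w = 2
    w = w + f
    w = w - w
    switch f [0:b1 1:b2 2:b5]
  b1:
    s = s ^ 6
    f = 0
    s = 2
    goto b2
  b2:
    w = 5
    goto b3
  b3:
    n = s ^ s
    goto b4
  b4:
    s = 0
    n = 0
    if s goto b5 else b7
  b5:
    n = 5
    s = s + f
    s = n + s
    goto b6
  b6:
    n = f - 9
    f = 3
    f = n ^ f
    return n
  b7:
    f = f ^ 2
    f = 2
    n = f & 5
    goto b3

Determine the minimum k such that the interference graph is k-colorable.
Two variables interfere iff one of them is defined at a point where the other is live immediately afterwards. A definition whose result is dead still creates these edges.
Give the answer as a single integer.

def/use:
  b0: def={f,s,w} ue=∅
  b1: def={f,s} ue={s}
  b2: def={w} ue=∅
  b3: def={n} ue={s}
  b4: def={n,s} ue=∅
  b5: def={n,s} ue={f,s}
  b6: def={f,n} ue={f}
  b7: def={f,n} ue={f}

Liveness:
  b0 li=∅ lo={f,s}
  b1 li={s} lo={f,s}
  b2 li={f,s} lo={f,s}
  b3 li={f,s} lo={f}
  b4 li={f} lo={f,s}
  b5 li={f,s} lo={f}
  b6 li={f} lo=∅
  b7 li={f,s} lo={f,s}

Conflict graph:
  f↔{n,s,w}
  n↔{f,s}
  s↔{f,n,w}
  w↔{f,s}

Chromatic number:
  lower bound: {f,n,s} mutually conflict ⇒ χ ≥ 3
  3-colouring: c0={f}  c1={s}  c2={n,w}
  χ = 3

Answer: 3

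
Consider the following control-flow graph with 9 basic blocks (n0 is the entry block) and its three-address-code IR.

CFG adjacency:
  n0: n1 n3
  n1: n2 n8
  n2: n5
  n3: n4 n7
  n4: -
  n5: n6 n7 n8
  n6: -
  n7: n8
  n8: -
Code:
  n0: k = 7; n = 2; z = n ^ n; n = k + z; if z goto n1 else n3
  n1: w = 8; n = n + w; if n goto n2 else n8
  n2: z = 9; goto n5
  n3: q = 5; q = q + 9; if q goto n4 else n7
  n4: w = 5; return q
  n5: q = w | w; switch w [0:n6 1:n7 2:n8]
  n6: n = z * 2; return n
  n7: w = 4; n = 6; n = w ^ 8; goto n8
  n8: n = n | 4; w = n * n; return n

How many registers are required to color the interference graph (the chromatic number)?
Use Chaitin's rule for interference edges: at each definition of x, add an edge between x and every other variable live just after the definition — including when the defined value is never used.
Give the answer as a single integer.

Answer: 4

Derivation:
def/use:
  n0: {k,n,z} / ∅
  n1: {n,w} / {n}
  n2: {z} / ∅
  n3: {q} / ∅
  n4: {w} / {q}
  n5: {q} / {w}
  n6: {n} / {z}
  n7: {n,w} / ∅
  n8: {n,w} / {n}

Backward fixpoint:
  n0: in=∅ out={n}
  n1: in={n} out={n,w}
  n2: in={n,w} out={n,w,z}
  n3: in=∅ out={q}
  n4: in={q} out=∅
  n5: in={n,w,z} out={n,z}
  n6: in={z} out=∅
  n7: in=∅ out={n}
  n8: in={n} out=∅

Interference:
  k: {n,z}
  n: {k,q,w,z}
  q: {n,w,z}
  w: {n,q,z}
  z: {k,n,q,w}

Chromatic number:
  lower bound: {n,q,w,z} mutually conflict ⇒ χ ≥ 4
  assign k→R2 n→R0 q→R2 w→R3 z→R1 — no edge inside a register ⇒ χ ≤ 4
  χ = 4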